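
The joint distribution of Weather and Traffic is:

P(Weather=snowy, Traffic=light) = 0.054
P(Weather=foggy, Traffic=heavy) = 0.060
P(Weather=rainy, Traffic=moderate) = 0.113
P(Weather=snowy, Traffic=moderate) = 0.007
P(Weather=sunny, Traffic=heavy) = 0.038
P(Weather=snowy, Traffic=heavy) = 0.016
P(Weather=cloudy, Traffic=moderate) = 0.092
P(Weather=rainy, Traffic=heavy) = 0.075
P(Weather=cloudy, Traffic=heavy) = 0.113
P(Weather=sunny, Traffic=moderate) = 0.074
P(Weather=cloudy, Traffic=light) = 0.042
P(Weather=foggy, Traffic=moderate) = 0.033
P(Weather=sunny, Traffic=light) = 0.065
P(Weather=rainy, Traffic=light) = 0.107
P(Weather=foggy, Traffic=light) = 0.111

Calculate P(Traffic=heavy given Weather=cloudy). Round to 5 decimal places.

0.45749

P(Weather=cloudy) = 0.042 + 0.092 + 0.113 = 0.247.
P(Traffic=heavy | Weather=cloudy) = 0.113/0.247 = 0.45749.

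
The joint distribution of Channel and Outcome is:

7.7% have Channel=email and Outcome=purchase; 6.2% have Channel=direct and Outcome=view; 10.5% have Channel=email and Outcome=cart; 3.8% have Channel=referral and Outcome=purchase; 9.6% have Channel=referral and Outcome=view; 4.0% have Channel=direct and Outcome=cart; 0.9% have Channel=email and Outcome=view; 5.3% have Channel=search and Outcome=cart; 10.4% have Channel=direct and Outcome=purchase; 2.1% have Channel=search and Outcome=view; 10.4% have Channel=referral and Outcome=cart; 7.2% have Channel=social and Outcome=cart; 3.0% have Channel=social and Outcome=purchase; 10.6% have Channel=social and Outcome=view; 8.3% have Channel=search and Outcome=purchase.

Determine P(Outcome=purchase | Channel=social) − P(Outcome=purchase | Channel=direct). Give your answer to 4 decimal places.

P(Channel=social) = 0.106 + 0.072 + 0.030 = 0.208; P(Outcome=purchase | Channel=social) = 0.030/0.208 = 0.14423.
P(Channel=direct) = 0.062 + 0.040 + 0.104 = 0.206; P(Outcome=purchase | Channel=direct) = 0.104/0.206 = 0.50485.
Difference = -0.3606.

-0.3606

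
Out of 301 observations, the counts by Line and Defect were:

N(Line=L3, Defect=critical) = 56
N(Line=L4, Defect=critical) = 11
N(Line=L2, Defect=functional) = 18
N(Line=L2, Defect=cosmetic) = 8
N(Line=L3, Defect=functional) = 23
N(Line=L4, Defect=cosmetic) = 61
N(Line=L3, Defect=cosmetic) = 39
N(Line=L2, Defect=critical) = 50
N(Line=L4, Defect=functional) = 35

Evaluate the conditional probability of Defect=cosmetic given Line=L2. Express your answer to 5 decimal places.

Total with Line=L2: 8 + 18 + 50 = 76.
P(Defect=cosmetic | Line=L2) = 8/76 = 0.10526.

0.10526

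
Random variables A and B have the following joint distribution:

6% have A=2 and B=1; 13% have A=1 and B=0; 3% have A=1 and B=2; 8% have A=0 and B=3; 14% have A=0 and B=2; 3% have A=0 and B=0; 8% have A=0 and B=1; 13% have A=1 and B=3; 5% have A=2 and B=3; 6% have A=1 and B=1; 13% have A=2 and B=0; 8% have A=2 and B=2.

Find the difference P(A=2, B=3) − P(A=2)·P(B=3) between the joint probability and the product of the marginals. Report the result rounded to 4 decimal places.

-0.0332

P(A=2) = 0.13 + 0.06 + 0.08 + 0.05 = 0.32.
P(B=3) = 0.08 + 0.13 + 0.05 = 0.26.
P(A=2, B=3) − P(A=2)P(B=3) = 0.05 − 0.32×0.26 = -0.0332.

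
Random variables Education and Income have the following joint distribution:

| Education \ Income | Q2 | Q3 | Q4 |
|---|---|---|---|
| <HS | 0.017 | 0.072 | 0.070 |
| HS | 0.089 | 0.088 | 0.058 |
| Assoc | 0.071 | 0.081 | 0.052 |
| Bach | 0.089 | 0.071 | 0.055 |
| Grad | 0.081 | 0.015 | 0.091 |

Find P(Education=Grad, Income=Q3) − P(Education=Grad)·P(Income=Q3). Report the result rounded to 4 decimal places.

P(Education=Grad) = 0.081 + 0.015 + 0.091 = 0.187.
P(Income=Q3) = 0.072 + 0.088 + 0.081 + 0.071 + 0.015 = 0.327.
P(Education=Grad, Income=Q3) − P(Education=Grad)P(Income=Q3) = 0.015 − 0.187×0.327 = -0.0461.

-0.0461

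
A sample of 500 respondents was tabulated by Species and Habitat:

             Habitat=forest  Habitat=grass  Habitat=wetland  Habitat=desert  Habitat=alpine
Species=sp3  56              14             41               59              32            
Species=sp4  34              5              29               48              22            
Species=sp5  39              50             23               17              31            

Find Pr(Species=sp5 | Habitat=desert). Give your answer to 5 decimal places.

0.13710

Total with Habitat=desert: 59 + 48 + 17 = 124.
P(Species=sp5 | Habitat=desert) = 17/124 = 0.13710.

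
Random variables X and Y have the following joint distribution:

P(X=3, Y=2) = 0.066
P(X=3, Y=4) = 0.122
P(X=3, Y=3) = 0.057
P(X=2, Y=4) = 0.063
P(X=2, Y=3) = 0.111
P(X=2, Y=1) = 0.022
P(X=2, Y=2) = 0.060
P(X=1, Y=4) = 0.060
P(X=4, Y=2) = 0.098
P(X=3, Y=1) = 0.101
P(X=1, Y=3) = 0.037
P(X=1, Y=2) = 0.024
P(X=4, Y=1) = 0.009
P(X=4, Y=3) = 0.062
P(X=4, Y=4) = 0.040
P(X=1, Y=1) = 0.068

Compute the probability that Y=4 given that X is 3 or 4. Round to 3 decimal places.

P(X=3) = 0.101 + 0.066 + 0.057 + 0.122 = 0.346.
P(X=4) = 0.009 + 0.098 + 0.062 + 0.040 = 0.209.
P(X ∈ {3, 4}) = 0.346 + 0.209 = 0.555; P(Y=4, X ∈ {3, 4}) = 0.122 + 0.040 = 0.162.
P(Y=4 | X ∈ {3, 4}) = 0.162/0.555 = 0.292.

0.292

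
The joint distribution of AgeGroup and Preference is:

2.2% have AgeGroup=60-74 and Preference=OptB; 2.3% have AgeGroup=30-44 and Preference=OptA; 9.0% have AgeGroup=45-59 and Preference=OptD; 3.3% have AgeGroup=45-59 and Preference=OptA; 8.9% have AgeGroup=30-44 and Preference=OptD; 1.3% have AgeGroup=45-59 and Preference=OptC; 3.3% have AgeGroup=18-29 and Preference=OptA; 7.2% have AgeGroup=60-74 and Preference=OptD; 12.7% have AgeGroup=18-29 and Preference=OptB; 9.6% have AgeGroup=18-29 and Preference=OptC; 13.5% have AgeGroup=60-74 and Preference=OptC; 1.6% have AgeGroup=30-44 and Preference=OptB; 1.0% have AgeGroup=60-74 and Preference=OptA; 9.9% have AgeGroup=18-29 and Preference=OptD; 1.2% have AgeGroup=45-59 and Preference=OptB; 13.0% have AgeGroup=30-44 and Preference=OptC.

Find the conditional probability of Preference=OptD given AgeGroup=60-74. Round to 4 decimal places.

0.3013

P(AgeGroup=60-74) = 0.010 + 0.022 + 0.135 + 0.072 = 0.239.
P(Preference=OptD | AgeGroup=60-74) = 0.072/0.239 = 0.3013.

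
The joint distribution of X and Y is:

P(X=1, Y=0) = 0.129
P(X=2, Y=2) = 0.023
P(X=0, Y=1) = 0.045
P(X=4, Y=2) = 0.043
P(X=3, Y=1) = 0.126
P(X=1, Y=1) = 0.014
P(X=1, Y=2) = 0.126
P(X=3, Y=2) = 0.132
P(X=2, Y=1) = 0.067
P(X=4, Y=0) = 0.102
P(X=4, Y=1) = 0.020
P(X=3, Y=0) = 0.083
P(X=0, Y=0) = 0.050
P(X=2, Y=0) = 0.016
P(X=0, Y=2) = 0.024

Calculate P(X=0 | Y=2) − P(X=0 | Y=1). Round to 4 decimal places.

P(Y=2) = 0.024 + 0.126 + 0.023 + 0.132 + 0.043 = 0.348; P(X=0 | Y=2) = 0.024/0.348 = 0.06897.
P(Y=1) = 0.045 + 0.014 + 0.067 + 0.126 + 0.020 = 0.272; P(X=0 | Y=1) = 0.045/0.272 = 0.16544.
Difference = -0.0965.

-0.0965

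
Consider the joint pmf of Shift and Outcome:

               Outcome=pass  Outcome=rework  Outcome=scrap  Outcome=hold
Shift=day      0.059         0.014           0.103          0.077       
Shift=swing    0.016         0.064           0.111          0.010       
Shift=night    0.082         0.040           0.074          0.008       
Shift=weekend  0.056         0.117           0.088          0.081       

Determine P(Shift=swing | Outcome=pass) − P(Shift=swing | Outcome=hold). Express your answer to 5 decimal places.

0.01830

P(Outcome=pass) = 0.059 + 0.016 + 0.082 + 0.056 = 0.213; P(Shift=swing | Outcome=pass) = 0.016/0.213 = 0.075117.
P(Outcome=hold) = 0.077 + 0.010 + 0.008 + 0.081 = 0.176; P(Shift=swing | Outcome=hold) = 0.010/0.176 = 0.056818.
Difference = 0.01830.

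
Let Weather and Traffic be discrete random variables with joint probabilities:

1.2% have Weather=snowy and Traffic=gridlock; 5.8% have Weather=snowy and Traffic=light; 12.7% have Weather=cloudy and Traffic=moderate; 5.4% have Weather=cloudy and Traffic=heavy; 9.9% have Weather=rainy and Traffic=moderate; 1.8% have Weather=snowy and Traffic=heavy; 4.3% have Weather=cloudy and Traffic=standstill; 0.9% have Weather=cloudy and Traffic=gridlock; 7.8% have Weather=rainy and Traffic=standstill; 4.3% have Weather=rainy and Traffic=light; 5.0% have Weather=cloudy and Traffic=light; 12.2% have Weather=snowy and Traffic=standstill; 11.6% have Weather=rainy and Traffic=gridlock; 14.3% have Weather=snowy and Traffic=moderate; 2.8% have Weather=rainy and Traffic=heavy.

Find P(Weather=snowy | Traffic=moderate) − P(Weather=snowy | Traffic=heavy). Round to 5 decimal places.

0.20753

P(Traffic=moderate) = 0.127 + 0.099 + 0.143 = 0.369; P(Weather=snowy | Traffic=moderate) = 0.143/0.369 = 0.387534.
P(Traffic=heavy) = 0.054 + 0.028 + 0.018 = 0.100; P(Weather=snowy | Traffic=heavy) = 0.018/0.100 = 0.180000.
Difference = 0.20753.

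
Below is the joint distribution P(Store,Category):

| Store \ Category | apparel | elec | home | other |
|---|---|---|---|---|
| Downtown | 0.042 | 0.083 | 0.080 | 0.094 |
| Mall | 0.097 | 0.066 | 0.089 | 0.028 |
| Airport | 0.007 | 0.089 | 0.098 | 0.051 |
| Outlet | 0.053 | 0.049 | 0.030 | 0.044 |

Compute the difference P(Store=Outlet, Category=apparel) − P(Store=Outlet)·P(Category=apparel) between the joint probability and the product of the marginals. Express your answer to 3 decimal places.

0.018

P(Store=Outlet) = 0.053 + 0.049 + 0.030 + 0.044 = 0.176.
P(Category=apparel) = 0.042 + 0.097 + 0.007 + 0.053 = 0.199.
P(Store=Outlet, Category=apparel) − P(Store=Outlet)P(Category=apparel) = 0.053 − 0.176×0.199 = 0.018.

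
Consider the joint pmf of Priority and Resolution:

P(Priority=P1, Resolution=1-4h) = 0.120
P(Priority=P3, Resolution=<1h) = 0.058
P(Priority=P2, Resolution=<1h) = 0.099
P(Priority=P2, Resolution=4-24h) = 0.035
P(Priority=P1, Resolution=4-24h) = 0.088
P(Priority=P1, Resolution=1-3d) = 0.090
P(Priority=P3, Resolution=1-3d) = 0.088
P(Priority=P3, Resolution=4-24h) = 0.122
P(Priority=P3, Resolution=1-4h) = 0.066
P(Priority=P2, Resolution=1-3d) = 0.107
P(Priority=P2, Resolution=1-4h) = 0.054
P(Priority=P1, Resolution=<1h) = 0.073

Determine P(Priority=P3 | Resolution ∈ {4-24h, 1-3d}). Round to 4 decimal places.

P(Resolution=4-24h) = 0.088 + 0.035 + 0.122 = 0.245.
P(Resolution=1-3d) = 0.090 + 0.107 + 0.088 = 0.285.
P(Resolution ∈ {4-24h, 1-3d}) = 0.245 + 0.285 = 0.530; P(Priority=P3, Resolution ∈ {4-24h, 1-3d}) = 0.122 + 0.088 = 0.210.
P(Priority=P3 | Resolution ∈ {4-24h, 1-3d}) = 0.210/0.530 = 0.3962.

0.3962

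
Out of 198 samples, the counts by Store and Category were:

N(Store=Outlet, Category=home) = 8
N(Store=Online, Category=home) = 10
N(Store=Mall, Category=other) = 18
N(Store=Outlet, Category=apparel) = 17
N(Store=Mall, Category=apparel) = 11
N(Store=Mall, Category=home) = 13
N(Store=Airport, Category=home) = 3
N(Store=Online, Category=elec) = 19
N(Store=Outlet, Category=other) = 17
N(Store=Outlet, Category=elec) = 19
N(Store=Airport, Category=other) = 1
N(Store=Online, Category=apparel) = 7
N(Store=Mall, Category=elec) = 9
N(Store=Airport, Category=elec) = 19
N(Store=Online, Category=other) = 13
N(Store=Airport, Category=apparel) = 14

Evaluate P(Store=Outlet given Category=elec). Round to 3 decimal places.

0.288

Total with Category=elec: 9 + 19 + 19 + 19 = 66.
P(Store=Outlet | Category=elec) = 19/66 = 0.288.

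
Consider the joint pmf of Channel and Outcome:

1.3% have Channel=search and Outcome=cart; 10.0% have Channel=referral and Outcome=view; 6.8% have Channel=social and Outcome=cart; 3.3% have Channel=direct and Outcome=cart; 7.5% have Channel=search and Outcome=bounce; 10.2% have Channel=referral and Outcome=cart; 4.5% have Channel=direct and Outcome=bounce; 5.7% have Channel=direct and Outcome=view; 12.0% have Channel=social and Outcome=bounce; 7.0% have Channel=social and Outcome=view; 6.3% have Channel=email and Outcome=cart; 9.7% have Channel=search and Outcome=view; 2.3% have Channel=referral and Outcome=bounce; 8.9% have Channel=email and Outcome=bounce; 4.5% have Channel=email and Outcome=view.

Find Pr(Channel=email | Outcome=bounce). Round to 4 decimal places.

P(Outcome=bounce) = 0.089 + 0.075 + 0.120 + 0.045 + 0.023 = 0.352.
P(Channel=email | Outcome=bounce) = 0.089/0.352 = 0.2528.

0.2528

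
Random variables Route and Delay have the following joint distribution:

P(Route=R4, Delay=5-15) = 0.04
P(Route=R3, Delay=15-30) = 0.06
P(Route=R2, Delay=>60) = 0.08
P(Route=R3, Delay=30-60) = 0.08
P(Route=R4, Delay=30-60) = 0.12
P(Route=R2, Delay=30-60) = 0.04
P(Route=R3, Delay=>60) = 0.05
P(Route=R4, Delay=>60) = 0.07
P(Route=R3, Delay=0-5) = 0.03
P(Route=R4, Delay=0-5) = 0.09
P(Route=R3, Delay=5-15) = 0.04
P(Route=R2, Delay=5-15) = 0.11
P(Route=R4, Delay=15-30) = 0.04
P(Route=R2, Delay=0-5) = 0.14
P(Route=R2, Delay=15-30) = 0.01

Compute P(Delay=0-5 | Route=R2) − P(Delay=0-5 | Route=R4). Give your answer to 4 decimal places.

0.1184

P(Route=R2) = 0.14 + 0.11 + 0.01 + 0.04 + 0.08 = 0.38; P(Delay=0-5 | Route=R2) = 0.14/0.38 = 0.36842.
P(Route=R4) = 0.09 + 0.04 + 0.04 + 0.12 + 0.07 = 0.36; P(Delay=0-5 | Route=R4) = 0.09/0.36 = 0.25000.
Difference = 0.1184.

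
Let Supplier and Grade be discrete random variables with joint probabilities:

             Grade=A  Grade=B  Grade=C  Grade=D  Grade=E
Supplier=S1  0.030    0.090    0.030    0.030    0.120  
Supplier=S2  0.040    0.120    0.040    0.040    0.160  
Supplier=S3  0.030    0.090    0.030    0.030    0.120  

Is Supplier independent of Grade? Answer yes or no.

yes

Every cell satisfies P(Supplier,Grade) = P(Supplier)·P(Grade). For instance P(Supplier=S3) = 0.300, P(Grade=C) = 0.100, and 0.300×0.100 = 0.030 matches the joint entry. So Supplier and Grade are independent.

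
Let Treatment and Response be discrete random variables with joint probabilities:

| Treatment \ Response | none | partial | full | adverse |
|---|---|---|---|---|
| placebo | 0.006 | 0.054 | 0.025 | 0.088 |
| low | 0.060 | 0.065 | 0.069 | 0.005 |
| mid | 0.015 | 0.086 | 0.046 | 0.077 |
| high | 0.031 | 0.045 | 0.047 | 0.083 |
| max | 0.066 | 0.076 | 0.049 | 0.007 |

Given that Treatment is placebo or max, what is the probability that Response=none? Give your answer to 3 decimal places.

0.194

P(Treatment=placebo) = 0.006 + 0.054 + 0.025 + 0.088 = 0.173.
P(Treatment=max) = 0.066 + 0.076 + 0.049 + 0.007 = 0.198.
P(Treatment ∈ {placebo, max}) = 0.173 + 0.198 = 0.371; P(Response=none, Treatment ∈ {placebo, max}) = 0.006 + 0.066 = 0.072.
P(Response=none | Treatment ∈ {placebo, max}) = 0.072/0.371 = 0.194.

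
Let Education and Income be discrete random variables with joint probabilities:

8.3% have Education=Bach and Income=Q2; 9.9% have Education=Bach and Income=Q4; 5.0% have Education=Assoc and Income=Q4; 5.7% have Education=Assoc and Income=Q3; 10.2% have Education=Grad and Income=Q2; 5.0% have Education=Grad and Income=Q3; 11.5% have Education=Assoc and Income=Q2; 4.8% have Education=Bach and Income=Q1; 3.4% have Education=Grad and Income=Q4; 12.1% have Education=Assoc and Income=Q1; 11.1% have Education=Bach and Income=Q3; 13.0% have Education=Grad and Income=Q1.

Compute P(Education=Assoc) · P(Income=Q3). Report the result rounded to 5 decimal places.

P(Education=Assoc) = 0.121 + 0.115 + 0.057 + 0.050 = 0.343.
P(Income=Q3) = 0.057 + 0.111 + 0.050 = 0.218.
Product: 0.343 × 0.218 = 0.07477.

0.07477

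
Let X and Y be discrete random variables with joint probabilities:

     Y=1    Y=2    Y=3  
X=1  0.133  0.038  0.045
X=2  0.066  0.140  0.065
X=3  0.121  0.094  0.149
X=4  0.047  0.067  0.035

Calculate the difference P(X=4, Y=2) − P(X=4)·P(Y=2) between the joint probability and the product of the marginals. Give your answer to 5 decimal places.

P(X=4) = 0.047 + 0.067 + 0.035 = 0.149.
P(Y=2) = 0.038 + 0.140 + 0.094 + 0.067 = 0.339.
P(X=4, Y=2) − P(X=4)P(Y=2) = 0.067 − 0.149×0.339 = 0.01649.

0.01649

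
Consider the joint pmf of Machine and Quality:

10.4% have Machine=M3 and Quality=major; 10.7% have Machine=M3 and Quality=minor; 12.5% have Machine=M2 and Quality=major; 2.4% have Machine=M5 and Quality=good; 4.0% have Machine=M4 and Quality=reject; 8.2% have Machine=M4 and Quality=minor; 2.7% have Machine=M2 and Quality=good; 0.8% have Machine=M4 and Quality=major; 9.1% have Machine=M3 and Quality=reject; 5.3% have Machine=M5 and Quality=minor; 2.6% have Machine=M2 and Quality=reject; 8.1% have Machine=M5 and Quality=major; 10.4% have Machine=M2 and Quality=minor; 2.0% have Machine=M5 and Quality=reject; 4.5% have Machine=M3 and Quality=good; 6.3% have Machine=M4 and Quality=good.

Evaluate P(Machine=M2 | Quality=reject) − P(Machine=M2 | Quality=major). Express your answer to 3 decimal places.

-0.246

P(Quality=reject) = 0.026 + 0.091 + 0.040 + 0.020 = 0.177; P(Machine=M2 | Quality=reject) = 0.026/0.177 = 0.1469.
P(Quality=major) = 0.125 + 0.104 + 0.008 + 0.081 = 0.318; P(Machine=M2 | Quality=major) = 0.125/0.318 = 0.3931.
Difference = -0.246.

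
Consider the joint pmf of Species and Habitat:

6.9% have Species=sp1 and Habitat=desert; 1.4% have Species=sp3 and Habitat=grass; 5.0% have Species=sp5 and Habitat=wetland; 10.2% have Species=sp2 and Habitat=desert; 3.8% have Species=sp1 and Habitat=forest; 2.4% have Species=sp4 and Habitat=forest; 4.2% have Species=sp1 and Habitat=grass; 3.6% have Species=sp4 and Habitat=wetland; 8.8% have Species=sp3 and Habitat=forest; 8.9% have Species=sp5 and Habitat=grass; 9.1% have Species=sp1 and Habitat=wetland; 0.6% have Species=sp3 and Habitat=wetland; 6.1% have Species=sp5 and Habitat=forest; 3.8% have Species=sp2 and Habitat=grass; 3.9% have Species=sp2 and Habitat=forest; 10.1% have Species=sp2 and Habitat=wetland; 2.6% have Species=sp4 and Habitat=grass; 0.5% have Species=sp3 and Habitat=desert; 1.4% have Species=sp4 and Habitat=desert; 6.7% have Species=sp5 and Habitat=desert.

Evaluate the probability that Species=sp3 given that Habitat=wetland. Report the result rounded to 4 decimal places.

P(Habitat=wetland) = 0.091 + 0.101 + 0.006 + 0.036 + 0.050 = 0.284.
P(Species=sp3 | Habitat=wetland) = 0.006/0.284 = 0.0211.

0.0211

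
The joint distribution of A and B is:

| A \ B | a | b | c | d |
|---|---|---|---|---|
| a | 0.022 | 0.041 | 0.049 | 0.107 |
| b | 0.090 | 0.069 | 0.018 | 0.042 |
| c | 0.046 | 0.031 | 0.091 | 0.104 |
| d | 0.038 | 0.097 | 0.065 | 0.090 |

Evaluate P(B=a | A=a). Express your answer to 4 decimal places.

0.1005

P(A=a) = 0.022 + 0.041 + 0.049 + 0.107 = 0.219.
P(B=a | A=a) = 0.022/0.219 = 0.1005.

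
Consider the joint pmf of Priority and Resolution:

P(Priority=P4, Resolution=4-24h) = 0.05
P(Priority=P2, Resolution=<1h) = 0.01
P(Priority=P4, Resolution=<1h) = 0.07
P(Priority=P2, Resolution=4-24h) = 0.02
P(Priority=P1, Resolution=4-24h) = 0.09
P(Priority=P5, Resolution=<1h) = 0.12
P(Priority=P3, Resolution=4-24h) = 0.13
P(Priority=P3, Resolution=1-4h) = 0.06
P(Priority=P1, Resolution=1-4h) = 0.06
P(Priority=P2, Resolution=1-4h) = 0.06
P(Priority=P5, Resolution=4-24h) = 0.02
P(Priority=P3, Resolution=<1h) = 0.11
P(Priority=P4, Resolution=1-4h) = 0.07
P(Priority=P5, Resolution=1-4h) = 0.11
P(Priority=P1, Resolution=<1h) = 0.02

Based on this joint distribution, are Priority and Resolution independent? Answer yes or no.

no

P(Priority=P5) = 0.25 and P(Resolution=4-24h) = 0.31, so their product is 0.0775, but P(Priority=P5, Resolution=4-24h) = 0.02. Since these differ, Priority and Resolution are not independent.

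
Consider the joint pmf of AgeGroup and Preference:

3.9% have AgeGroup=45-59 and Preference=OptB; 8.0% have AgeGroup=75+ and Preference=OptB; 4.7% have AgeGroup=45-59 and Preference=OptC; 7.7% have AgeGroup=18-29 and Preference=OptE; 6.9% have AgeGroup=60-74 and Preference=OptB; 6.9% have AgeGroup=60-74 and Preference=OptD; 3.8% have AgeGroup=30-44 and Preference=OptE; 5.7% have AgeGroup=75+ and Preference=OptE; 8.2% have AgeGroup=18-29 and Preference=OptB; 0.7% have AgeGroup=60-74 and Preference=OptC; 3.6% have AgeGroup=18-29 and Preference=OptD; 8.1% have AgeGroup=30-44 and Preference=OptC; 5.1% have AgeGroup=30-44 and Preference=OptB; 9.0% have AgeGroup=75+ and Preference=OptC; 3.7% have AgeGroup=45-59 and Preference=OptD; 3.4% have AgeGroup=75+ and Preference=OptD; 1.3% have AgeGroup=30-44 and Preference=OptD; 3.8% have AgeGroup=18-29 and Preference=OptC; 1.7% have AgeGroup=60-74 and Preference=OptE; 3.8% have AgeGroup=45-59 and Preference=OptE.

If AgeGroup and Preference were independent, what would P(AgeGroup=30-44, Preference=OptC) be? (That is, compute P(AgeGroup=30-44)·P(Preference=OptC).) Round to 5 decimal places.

0.04813

P(AgeGroup=30-44) = 0.051 + 0.081 + 0.013 + 0.038 = 0.183.
P(Preference=OptC) = 0.038 + 0.081 + 0.047 + 0.007 + 0.090 = 0.263.
Product: 0.183 × 0.263 = 0.04813.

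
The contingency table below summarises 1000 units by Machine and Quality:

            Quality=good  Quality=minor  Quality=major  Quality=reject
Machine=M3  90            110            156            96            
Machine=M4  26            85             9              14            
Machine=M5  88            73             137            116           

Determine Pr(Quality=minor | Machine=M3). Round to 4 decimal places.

0.2434

Total with Machine=M3: 90 + 110 + 156 + 96 = 452.
P(Quality=minor | Machine=M3) = 110/452 = 0.2434.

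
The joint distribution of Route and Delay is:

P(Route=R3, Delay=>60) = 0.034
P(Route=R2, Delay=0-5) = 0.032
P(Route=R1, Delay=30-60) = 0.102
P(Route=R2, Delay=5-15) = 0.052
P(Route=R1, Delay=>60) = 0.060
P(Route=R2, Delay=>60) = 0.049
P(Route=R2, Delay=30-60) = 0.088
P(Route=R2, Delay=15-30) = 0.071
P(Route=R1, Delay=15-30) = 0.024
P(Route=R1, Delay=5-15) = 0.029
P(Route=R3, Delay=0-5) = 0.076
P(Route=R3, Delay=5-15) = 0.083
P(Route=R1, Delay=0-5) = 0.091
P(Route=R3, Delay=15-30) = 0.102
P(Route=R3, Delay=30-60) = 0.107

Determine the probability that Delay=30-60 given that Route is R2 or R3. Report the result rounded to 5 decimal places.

P(Route=R2) = 0.032 + 0.052 + 0.071 + 0.088 + 0.049 = 0.292.
P(Route=R3) = 0.076 + 0.083 + 0.102 + 0.107 + 0.034 = 0.402.
P(Route ∈ {R2, R3}) = 0.292 + 0.402 = 0.694; P(Delay=30-60, Route ∈ {R2, R3}) = 0.088 + 0.107 = 0.195.
P(Delay=30-60 | Route ∈ {R2, R3}) = 0.195/0.694 = 0.28098.

0.28098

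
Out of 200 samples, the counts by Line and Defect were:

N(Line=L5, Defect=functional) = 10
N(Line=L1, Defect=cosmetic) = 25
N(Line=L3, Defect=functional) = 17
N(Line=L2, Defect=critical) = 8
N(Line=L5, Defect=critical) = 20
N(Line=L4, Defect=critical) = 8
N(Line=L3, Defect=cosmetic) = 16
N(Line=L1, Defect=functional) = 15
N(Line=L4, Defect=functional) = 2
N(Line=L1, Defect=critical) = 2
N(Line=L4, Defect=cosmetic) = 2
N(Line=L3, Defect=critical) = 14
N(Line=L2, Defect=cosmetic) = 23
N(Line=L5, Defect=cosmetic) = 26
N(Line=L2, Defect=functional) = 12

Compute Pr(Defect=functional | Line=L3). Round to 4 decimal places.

0.3617

Total with Line=L3: 16 + 17 + 14 = 47.
P(Defect=functional | Line=L3) = 17/47 = 0.3617.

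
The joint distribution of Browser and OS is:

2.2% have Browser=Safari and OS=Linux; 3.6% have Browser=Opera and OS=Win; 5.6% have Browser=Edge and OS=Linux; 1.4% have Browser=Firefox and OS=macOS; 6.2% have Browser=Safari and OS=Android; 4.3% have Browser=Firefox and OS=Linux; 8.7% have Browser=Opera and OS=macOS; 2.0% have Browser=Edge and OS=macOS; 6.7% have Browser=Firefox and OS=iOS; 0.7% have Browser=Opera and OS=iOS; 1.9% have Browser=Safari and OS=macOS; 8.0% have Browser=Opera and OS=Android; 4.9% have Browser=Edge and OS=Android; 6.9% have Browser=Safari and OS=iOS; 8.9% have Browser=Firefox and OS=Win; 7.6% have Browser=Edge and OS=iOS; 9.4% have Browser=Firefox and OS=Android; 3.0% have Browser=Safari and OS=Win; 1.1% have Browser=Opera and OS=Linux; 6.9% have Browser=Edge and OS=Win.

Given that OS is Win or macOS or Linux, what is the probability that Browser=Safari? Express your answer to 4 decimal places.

0.1431

P(OS=Win) = 0.089 + 0.030 + 0.069 + 0.036 = 0.224.
P(OS=macOS) = 0.014 + 0.019 + 0.020 + 0.087 = 0.140.
P(OS=Linux) = 0.043 + 0.022 + 0.056 + 0.011 = 0.132.
P(OS ∈ {Win, macOS, Linux}) = 0.224 + 0.140 + 0.132 = 0.496; P(Browser=Safari, OS ∈ {Win, macOS, Linux}) = 0.030 + 0.019 + 0.022 = 0.071.
P(Browser=Safari | OS ∈ {Win, macOS, Linux}) = 0.071/0.496 = 0.1431.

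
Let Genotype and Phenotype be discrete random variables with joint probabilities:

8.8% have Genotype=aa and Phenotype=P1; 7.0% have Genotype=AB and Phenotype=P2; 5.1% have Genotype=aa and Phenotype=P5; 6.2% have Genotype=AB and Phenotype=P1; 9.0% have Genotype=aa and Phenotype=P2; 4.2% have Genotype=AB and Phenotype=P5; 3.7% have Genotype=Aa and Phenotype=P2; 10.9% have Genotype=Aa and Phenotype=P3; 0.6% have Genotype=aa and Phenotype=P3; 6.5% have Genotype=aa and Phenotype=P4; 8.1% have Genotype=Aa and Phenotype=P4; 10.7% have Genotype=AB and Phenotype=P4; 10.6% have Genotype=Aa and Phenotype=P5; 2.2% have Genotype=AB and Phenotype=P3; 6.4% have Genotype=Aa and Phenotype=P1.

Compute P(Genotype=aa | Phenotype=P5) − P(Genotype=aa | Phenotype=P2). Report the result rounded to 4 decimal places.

-0.2006

P(Phenotype=P5) = 0.106 + 0.051 + 0.042 = 0.199; P(Genotype=aa | Phenotype=P5) = 0.051/0.199 = 0.25628.
P(Phenotype=P2) = 0.037 + 0.090 + 0.070 = 0.197; P(Genotype=aa | Phenotype=P2) = 0.090/0.197 = 0.45685.
Difference = -0.2006.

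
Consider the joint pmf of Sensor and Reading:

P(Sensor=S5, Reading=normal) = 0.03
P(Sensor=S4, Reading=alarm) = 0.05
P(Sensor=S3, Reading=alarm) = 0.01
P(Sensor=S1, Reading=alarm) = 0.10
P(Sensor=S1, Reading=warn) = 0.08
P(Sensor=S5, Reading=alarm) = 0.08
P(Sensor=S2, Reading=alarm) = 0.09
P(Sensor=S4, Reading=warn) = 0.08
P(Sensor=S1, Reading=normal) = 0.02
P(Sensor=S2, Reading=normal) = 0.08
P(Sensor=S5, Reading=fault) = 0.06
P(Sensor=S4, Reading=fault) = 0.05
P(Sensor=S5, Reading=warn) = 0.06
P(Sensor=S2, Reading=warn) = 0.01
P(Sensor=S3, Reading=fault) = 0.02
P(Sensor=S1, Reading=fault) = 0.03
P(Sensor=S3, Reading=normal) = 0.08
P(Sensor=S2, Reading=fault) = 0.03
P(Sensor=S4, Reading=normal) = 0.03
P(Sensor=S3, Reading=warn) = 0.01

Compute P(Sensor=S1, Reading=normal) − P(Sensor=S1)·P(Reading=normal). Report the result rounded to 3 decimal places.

P(Sensor=S1) = 0.02 + 0.08 + 0.10 + 0.03 = 0.23.
P(Reading=normal) = 0.02 + 0.08 + 0.08 + 0.03 + 0.03 = 0.24.
P(Sensor=S1, Reading=normal) − P(Sensor=S1)P(Reading=normal) = 0.02 − 0.23×0.24 = -0.035.

-0.035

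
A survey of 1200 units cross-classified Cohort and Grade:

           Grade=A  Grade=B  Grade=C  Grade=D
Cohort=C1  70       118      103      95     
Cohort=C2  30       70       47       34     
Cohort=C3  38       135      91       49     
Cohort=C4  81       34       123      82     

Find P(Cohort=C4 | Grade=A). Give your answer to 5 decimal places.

0.36986

Total with Grade=A: 70 + 30 + 38 + 81 = 219.
P(Cohort=C4 | Grade=A) = 81/219 = 0.36986.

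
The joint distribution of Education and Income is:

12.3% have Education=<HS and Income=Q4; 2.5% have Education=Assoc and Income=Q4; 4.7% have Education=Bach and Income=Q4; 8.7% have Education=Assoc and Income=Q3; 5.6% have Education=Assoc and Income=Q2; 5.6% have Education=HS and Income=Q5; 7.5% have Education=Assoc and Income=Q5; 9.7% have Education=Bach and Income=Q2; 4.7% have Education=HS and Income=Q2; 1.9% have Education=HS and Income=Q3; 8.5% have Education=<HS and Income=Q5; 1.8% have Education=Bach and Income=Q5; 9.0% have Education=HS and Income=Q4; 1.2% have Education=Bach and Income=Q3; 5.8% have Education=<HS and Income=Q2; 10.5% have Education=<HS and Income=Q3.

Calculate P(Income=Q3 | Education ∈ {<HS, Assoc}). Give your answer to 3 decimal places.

0.313

P(Education=<HS) = 0.058 + 0.105 + 0.123 + 0.085 = 0.371.
P(Education=Assoc) = 0.056 + 0.087 + 0.025 + 0.075 = 0.243.
P(Education ∈ {<HS, Assoc}) = 0.371 + 0.243 = 0.614; P(Income=Q3, Education ∈ {<HS, Assoc}) = 0.105 + 0.087 = 0.192.
P(Income=Q3 | Education ∈ {<HS, Assoc}) = 0.192/0.614 = 0.313.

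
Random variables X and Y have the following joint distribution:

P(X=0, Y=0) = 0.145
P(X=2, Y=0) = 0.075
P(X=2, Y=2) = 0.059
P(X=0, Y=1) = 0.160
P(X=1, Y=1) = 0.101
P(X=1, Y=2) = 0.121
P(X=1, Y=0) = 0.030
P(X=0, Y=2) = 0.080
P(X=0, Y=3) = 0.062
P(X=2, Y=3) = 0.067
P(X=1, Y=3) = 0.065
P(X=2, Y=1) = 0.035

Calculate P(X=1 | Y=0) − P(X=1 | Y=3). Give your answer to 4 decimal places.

-0.2151

P(Y=0) = 0.145 + 0.030 + 0.075 = 0.250; P(X=1 | Y=0) = 0.030/0.250 = 0.12000.
P(Y=3) = 0.062 + 0.065 + 0.067 = 0.194; P(X=1 | Y=3) = 0.065/0.194 = 0.33505.
Difference = -0.2151.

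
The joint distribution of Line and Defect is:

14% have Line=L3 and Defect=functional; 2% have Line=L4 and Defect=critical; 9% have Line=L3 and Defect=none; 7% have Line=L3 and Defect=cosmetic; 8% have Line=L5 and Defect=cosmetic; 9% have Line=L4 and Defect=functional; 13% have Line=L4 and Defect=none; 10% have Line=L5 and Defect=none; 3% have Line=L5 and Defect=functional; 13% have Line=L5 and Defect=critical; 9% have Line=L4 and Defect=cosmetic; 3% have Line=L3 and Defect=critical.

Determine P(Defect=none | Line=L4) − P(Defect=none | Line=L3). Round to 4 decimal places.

0.1212

P(Line=L4) = 0.13 + 0.09 + 0.09 + 0.02 = 0.33; P(Defect=none | Line=L4) = 0.13/0.33 = 0.39394.
P(Line=L3) = 0.09 + 0.07 + 0.14 + 0.03 = 0.33; P(Defect=none | Line=L3) = 0.09/0.33 = 0.27273.
Difference = 0.1212.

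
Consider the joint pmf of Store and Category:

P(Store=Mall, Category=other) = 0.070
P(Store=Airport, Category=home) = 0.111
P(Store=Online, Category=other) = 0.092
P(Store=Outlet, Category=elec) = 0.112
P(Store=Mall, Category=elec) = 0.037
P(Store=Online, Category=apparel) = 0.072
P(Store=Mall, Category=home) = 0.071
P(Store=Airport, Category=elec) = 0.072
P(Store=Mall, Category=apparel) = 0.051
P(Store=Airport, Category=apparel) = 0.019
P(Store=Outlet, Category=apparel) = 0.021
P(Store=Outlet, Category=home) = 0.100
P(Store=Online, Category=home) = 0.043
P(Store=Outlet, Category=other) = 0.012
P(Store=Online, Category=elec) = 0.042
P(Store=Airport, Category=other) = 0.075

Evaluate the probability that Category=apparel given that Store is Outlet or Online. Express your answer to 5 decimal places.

P(Store=Outlet) = 0.021 + 0.112 + 0.100 + 0.012 = 0.245.
P(Store=Online) = 0.072 + 0.042 + 0.043 + 0.092 = 0.249.
P(Store ∈ {Outlet, Online}) = 0.245 + 0.249 = 0.494; P(Category=apparel, Store ∈ {Outlet, Online}) = 0.021 + 0.072 = 0.093.
P(Category=apparel | Store ∈ {Outlet, Online}) = 0.093/0.494 = 0.18826.

0.18826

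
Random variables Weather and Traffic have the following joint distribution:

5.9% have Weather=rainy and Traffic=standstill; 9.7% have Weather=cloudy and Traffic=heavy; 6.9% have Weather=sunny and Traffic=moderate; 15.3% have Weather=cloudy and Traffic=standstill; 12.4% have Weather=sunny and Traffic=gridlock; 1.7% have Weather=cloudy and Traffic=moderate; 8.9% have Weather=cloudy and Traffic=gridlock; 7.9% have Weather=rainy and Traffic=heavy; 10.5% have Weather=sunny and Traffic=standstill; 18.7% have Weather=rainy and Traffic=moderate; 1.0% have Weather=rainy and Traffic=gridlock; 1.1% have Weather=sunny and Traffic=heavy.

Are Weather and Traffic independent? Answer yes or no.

P(Weather=rainy) = 0.335 and P(Traffic=moderate) = 0.273, so their product is 0.09146, but P(Weather=rainy, Traffic=moderate) = 0.187. Since these differ, Weather and Traffic are not independent.

no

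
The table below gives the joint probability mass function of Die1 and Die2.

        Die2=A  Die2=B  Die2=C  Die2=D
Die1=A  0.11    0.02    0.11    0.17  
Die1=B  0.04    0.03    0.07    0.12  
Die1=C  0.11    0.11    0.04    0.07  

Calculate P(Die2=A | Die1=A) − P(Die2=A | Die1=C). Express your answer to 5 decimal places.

P(Die1=A) = 0.11 + 0.02 + 0.11 + 0.17 = 0.41; P(Die2=A | Die1=A) = 0.11/0.41 = 0.268293.
P(Die1=C) = 0.11 + 0.11 + 0.04 + 0.07 = 0.33; P(Die2=A | Die1=C) = 0.11/0.33 = 0.333333.
Difference = -0.06504.

-0.06504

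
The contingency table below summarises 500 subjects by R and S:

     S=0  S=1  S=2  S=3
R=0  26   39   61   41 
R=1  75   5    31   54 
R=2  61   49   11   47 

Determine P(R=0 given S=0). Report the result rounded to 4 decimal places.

0.1605

Total with S=0: 26 + 75 + 61 = 162.
P(R=0 | S=0) = 26/162 = 0.1605.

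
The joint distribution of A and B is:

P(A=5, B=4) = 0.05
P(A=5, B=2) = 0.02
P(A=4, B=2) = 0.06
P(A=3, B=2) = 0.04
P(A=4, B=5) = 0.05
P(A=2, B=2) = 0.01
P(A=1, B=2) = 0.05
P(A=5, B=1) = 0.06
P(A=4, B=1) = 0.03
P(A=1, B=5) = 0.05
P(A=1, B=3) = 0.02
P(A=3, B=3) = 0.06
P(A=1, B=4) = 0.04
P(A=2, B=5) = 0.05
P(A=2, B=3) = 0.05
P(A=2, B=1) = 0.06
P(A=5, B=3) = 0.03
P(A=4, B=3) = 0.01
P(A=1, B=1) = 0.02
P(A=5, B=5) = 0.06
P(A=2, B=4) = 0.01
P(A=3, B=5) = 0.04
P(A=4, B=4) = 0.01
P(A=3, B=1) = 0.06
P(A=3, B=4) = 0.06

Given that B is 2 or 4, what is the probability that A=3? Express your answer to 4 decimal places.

0.2857

P(B=2) = 0.05 + 0.01 + 0.04 + 0.06 + 0.02 = 0.18.
P(B=4) = 0.04 + 0.01 + 0.06 + 0.01 + 0.05 = 0.17.
P(B ∈ {2, 4}) = 0.18 + 0.17 = 0.35; P(A=3, B ∈ {2, 4}) = 0.04 + 0.06 = 0.10.
P(A=3 | B ∈ {2, 4}) = 0.10/0.35 = 0.2857.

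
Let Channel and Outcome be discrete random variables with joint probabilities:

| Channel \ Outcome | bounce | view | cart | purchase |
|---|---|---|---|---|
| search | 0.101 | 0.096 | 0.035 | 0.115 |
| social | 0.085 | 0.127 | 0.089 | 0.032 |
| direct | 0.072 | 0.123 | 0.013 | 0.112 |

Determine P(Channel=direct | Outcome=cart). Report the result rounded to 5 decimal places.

P(Outcome=cart) = 0.035 + 0.089 + 0.013 = 0.137.
P(Channel=direct | Outcome=cart) = 0.013/0.137 = 0.09489.

0.09489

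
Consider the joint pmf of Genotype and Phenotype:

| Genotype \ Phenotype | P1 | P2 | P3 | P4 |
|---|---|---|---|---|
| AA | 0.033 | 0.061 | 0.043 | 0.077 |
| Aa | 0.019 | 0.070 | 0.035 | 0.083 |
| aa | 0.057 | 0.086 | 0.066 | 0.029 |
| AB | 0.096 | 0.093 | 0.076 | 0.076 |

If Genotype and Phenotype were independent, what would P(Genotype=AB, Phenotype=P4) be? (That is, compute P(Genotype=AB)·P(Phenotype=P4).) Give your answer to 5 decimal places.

0.09037

P(Genotype=AB) = 0.096 + 0.093 + 0.076 + 0.076 = 0.341.
P(Phenotype=P4) = 0.077 + 0.083 + 0.029 + 0.076 = 0.265.
Product: 0.341 × 0.265 = 0.09037.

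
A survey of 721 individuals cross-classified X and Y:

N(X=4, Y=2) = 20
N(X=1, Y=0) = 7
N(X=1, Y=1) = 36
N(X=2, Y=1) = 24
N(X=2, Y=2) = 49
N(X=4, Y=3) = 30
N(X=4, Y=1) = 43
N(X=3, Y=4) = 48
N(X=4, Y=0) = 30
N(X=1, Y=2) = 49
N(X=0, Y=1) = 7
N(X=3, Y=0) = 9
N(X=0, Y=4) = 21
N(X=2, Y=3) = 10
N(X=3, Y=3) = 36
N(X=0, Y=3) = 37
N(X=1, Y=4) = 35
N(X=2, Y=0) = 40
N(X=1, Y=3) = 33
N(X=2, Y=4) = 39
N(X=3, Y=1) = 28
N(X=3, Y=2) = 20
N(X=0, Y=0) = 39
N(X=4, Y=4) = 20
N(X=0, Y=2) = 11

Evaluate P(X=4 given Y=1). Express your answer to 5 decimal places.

0.31159

Total with Y=1: 7 + 36 + 24 + 28 + 43 = 138.
P(X=4 | Y=1) = 43/138 = 0.31159.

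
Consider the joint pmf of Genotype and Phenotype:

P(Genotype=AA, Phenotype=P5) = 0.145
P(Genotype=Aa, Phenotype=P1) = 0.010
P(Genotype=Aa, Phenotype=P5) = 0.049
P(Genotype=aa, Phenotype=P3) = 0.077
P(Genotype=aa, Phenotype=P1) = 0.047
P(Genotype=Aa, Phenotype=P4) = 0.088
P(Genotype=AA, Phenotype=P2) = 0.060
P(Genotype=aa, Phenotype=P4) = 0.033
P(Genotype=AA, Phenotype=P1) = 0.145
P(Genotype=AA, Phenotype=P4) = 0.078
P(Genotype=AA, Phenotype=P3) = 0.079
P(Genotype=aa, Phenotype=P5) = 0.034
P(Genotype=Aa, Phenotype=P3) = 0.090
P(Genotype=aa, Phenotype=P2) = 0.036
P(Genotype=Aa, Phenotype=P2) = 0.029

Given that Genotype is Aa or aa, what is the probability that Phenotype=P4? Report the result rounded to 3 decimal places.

0.245

P(Genotype=Aa) = 0.010 + 0.029 + 0.090 + 0.088 + 0.049 = 0.266.
P(Genotype=aa) = 0.047 + 0.036 + 0.077 + 0.033 + 0.034 = 0.227.
P(Genotype ∈ {Aa, aa}) = 0.266 + 0.227 = 0.493; P(Phenotype=P4, Genotype ∈ {Aa, aa}) = 0.088 + 0.033 = 0.121.
P(Phenotype=P4 | Genotype ∈ {Aa, aa}) = 0.121/0.493 = 0.245.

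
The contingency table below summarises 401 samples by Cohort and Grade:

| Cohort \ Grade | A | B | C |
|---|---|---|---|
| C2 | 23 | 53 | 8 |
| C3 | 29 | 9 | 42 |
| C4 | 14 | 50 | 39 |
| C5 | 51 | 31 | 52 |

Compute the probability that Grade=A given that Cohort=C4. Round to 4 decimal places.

0.1359

Total with Cohort=C4: 14 + 50 + 39 = 103.
P(Grade=A | Cohort=C4) = 14/103 = 0.1359.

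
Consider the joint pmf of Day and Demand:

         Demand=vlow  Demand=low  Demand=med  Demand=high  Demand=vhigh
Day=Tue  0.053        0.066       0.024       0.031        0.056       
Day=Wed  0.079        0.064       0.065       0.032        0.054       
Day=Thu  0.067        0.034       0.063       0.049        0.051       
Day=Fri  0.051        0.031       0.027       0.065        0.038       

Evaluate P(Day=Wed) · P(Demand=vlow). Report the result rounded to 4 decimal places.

0.0735

P(Day=Wed) = 0.079 + 0.064 + 0.065 + 0.032 + 0.054 = 0.294.
P(Demand=vlow) = 0.053 + 0.079 + 0.067 + 0.051 = 0.250.
Product: 0.294 × 0.250 = 0.0735.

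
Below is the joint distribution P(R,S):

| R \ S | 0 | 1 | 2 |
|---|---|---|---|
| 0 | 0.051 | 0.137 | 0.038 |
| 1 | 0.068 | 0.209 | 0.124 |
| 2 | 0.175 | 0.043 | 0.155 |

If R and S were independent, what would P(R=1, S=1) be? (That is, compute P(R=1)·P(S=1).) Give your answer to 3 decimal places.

P(R=1) = 0.068 + 0.209 + 0.124 = 0.401.
P(S=1) = 0.137 + 0.209 + 0.043 = 0.389.
Product: 0.401 × 0.389 = 0.156.

0.156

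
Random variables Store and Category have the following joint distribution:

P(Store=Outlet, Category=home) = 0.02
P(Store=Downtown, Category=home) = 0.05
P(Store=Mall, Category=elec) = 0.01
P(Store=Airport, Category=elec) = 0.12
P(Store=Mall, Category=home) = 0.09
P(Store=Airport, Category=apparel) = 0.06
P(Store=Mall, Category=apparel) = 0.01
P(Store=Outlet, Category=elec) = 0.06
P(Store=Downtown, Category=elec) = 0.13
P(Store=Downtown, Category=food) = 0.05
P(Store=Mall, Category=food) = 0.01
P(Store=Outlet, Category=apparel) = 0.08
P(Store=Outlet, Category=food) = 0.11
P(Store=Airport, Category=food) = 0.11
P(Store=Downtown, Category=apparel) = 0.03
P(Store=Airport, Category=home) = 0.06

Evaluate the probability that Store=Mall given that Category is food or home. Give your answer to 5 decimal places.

P(Category=food) = 0.05 + 0.01 + 0.11 + 0.11 = 0.28.
P(Category=home) = 0.05 + 0.09 + 0.06 + 0.02 = 0.22.
P(Category ∈ {food, home}) = 0.28 + 0.22 = 0.50; P(Store=Mall, Category ∈ {food, home}) = 0.01 + 0.09 = 0.10.
P(Store=Mall | Category ∈ {food, home}) = 0.10/0.50 = 0.20000.

0.20000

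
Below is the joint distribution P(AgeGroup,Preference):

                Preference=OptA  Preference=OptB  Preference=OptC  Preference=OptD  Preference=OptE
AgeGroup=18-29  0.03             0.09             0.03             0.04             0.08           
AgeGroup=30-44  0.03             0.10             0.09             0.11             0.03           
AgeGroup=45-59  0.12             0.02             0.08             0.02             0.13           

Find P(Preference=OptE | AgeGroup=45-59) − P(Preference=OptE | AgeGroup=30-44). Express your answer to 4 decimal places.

0.2680

P(AgeGroup=45-59) = 0.12 + 0.02 + 0.08 + 0.02 + 0.13 = 0.37; P(Preference=OptE | AgeGroup=45-59) = 0.13/0.37 = 0.35135.
P(AgeGroup=30-44) = 0.03 + 0.10 + 0.09 + 0.11 + 0.03 = 0.36; P(Preference=OptE | AgeGroup=30-44) = 0.03/0.36 = 0.08333.
Difference = 0.2680.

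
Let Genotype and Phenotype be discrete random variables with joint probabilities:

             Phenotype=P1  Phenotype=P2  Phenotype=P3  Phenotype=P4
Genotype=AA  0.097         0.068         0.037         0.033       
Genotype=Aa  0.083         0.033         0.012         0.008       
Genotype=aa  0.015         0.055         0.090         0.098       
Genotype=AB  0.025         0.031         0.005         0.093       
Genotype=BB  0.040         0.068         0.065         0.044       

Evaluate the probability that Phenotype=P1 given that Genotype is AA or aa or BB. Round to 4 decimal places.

P(Genotype=AA) = 0.097 + 0.068 + 0.037 + 0.033 = 0.235.
P(Genotype=aa) = 0.015 + 0.055 + 0.090 + 0.098 = 0.258.
P(Genotype=BB) = 0.040 + 0.068 + 0.065 + 0.044 = 0.217.
P(Genotype ∈ {AA, aa, BB}) = 0.235 + 0.258 + 0.217 = 0.710; P(Phenotype=P1, Genotype ∈ {AA, aa, BB}) = 0.097 + 0.015 + 0.040 = 0.152.
P(Phenotype=P1 | Genotype ∈ {AA, aa, BB}) = 0.152/0.710 = 0.2141.

0.2141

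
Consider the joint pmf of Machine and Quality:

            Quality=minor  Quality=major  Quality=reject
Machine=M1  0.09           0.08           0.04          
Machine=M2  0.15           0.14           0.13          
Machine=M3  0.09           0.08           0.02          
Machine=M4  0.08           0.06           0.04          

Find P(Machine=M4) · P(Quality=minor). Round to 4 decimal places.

P(Machine=M4) = 0.08 + 0.06 + 0.04 = 0.18.
P(Quality=minor) = 0.09 + 0.15 + 0.09 + 0.08 = 0.41.
Product: 0.18 × 0.41 = 0.0738.

0.0738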